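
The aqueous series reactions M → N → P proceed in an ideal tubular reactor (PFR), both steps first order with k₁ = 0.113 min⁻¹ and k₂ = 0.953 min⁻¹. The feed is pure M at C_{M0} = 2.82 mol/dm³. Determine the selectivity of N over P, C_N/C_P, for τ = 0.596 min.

Solving the coupled first-order balances gives C_N(τ) = [k₁/(k₂−k₁)]·C_{M0}·(e^(−k₁τ) − e^(−k₂τ)).
e^(−k₁τ) = e^(−0.113×0.596) = e^(−0.06735) = 0.9349; e^(−k₂τ) = e^(−0.5680) = 0.5667.
C_N = 0.113×2.82/(0.953−0.113) × (0.9349−0.5667) = 0.3794×0.3682 = 0.1397 mol/dm³.
C_M = C_{M0}e^(−k₁τ) = 2.636 mol/dm³, so C_P = C_{M0}−C_M−C_N = 0.04399 mol/dm³; C_N/C_P = 3.18.

3.18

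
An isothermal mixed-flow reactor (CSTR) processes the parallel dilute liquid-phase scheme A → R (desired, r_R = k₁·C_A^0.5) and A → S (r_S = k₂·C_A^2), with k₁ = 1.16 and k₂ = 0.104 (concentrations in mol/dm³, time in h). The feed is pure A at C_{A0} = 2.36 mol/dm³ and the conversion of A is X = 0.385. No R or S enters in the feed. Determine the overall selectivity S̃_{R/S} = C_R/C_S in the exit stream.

6.38

Exit C_A = C_{A0}(1−X) = 2.36×0.615 = 1.451 mol/dm³.
In a CSTR the entire volume is at exit conditions, so r_R = 1.16×1.451^0.5 = 1.397 and r_S = 0.104×1.451^2 = 0.2191.
Overall selectivity = C_R/C_S = r_Rτ/(r_Sτ) = r_R/r_S = 6.38.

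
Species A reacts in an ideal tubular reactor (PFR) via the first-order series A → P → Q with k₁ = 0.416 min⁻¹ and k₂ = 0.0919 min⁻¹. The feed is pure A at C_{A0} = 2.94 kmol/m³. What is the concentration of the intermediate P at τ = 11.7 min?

For first-order series with pure A initially, C_P(τ) = k₁C_{A0}/(k₂−k₁)·(e^(−k₁τ) − e^(−k₂τ)).
e^(−k₁τ) = e^(−0.416×11.7) = e^(−4.867) = 0.007695; e^(−k₂τ) = e^(−1.075) = 0.3412.
C_P = 0.416×2.94/(0.0919−0.416) × (0.007695−0.3412) = (-3.774)×(-0.3335) = 1.259 kmol/m³.

1.26 kmol/m³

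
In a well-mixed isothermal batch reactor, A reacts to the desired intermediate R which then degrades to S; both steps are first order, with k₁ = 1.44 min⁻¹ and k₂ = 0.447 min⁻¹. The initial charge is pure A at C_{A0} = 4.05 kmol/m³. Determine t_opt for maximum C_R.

The intermediate peaks when r₁ = r₂, i.e. k₁e^(−k₁t) = k₂e^(−k₂t), giving t_opt = ln(k₂/k₁)/(k₂−k₁).
= ln(0.447/1.44)/(0.447−1.44) = ln(0.3104)/-0.9930 = -1.170/-0.9930 = 1.18 min.

1.18 min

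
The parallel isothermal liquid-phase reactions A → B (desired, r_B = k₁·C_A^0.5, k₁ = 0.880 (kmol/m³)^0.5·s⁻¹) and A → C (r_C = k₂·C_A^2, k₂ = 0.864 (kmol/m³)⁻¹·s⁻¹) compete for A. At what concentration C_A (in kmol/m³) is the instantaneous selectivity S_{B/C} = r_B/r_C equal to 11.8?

0.195 kmol/m³

S_{B/C} = (k₁/k₂)·C_A^-1.5 ⇒ C_A = (S·k₂/k₁)^(1/(-1.5)).
= (11.8×0.864/0.880)^(-0.6667) = (11.59)^(-0.6667) = 0.195 kmol/m³.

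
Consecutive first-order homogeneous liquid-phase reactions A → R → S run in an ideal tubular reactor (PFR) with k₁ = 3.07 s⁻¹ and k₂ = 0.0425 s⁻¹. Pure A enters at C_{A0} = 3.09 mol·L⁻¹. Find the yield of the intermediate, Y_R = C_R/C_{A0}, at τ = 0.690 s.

Solving the coupled first-order balances gives C_R(τ) = [k₁/(k₂−k₁)]·C_{A0}·(e^(−k₁τ) − e^(−k₂τ)).
e^(−k₁τ) = e^(−3.07×0.690) = e^(−2.118) = 0.1202; e^(−k₂τ) = e^(−0.02933) = 0.9711.
C_R = 3.07×3.09/(0.0425−3.07) × (0.1202−0.9711) = (-3.133)×(-0.8509) = 2.666 mol·L⁻¹.
Y_R = C_R/C_{A0} = 2.666/3.09 = 0.863.

0.863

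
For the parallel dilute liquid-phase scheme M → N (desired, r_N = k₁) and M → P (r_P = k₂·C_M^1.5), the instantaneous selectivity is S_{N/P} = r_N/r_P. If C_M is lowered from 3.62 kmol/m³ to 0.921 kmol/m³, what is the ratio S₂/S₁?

7.79

S_{N/P} = (k₁/k₂)·C_M^-1.5, so S₂/S₁ = (C_{M,2}/C_{M,1})^-1.5.
= (0.921/3.62)^(-1.5) = (0.2544)^(-1.5) = 7.79.
Selectivity toward N rises as C_M falls — low-concentration operation is favoured.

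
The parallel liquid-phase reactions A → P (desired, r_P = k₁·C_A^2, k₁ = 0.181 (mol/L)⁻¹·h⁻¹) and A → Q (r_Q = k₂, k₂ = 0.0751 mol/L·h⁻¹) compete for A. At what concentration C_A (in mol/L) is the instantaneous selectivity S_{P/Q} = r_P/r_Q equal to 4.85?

1.42 mol/L

S_{P/Q} = (k₁/k₂)·C_A^2 ⇒ C_A = (S·k₂/k₁)^(0.5).
= (4.85×0.0751/0.181)^(0.5) = (2.012)^(0.5) = 1.42 mol/L.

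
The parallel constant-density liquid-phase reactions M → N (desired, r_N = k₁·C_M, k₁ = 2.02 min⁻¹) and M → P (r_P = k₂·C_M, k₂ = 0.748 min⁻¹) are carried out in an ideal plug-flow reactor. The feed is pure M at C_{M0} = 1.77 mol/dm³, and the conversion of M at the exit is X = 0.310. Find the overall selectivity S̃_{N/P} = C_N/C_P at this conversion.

2.70

C_M = C_{M0}(1−X) = 1.221 mol/dm³.
Both paths are first order in M, so the instantaneous fraction to N is constant: dC_N/d(−C_M) = k₁/(k₁+k₂) = 0.7298.
C_N = 0.7298·(C_{M0}−C_M) = 0.7298×0.5487 = 0.400 mol/dm³.
C_P = (C_{M0}−C_M)−C_N = 0.1483 mol/dm³; S̃_{N/P} = 0.4004/0.1483 = 2.70.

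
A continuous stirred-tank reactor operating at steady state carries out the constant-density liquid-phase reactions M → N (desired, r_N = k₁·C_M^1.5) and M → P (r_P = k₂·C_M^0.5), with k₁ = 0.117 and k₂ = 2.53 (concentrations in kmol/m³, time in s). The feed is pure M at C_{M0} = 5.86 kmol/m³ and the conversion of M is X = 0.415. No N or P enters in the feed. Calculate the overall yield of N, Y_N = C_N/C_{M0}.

0.0568

Exit C_M = C_{M0}(1−X) = 5.86×0.585 = 3.428 kmol/m³.
A CSTR operates uniformly at the exit composition, giving r_N = 0.7426 and r_P = 4.684 (each k·C_M^n at C_M = 3.428).
Fraction of consumed M going to N: r_N/(r_N+r_P) = 0.1368.
C_N = 0.1368·C_{M0}·X = 0.1368×5.86×0.415 = 0.333 kmol/m³; Y_N = C_N/C_{M0} = 0.0568.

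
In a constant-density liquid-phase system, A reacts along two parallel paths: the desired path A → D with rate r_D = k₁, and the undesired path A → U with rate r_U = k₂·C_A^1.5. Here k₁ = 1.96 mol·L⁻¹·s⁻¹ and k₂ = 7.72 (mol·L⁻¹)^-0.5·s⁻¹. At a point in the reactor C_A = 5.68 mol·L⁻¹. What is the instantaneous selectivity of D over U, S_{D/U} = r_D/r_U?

S_{D/U} = r_D/r_U = (k₁)/(k₂·C_A^1.5) = (k₁/k₂)·C_A^-1.5.
= (1.96) / (7.72×5.680^1.5) = 1.960/104.5 = 0.0188.
The undesired path is higher order in A, so low C_A (CSTR or dilute feed) favours D.

0.0188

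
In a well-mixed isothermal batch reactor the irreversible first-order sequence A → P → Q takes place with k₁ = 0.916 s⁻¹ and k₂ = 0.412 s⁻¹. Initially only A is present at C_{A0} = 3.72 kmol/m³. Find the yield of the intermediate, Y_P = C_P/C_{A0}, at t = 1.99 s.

For first-order series with pure A initially, C_P(t) = k₁C_{A0}/(k₂−k₁)·(e^(−k₁t) − e^(−k₂t)).
e^(−k₁t) = e^(−0.916×1.99) = e^(−1.823) = 0.1616; e^(−k₂t) = e^(−0.8199) = 0.4405.
C_P = 0.916×3.72/(0.412−0.916) × (0.1616−0.4405) = (-6.761)×(-0.2789) = 1.886 kmol/m³.
Y_P = C_P/C_{A0} = 1.886/3.72 = 0.507.

0.507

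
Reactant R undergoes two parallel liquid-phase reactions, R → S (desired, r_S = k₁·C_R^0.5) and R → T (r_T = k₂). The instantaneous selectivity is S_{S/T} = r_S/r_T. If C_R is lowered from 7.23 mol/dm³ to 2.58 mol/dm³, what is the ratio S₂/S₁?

0.597

S_{S/T} = (k₁/k₂)·C_R^0.5, so S₂/S₁ = (C_{R,2}/C_{R,1})^0.5.
= (2.58/7.23)^0.5 = (0.3568)^0.5 = 0.597.
Selectivity toward S falls as C_R falls — high-concentration operation is favoured.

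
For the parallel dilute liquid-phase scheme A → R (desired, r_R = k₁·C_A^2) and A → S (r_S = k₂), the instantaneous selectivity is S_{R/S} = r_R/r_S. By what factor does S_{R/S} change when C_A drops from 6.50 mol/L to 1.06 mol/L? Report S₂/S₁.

0.0266

S_{R/S} = (k₁/k₂)·C_A^2, so S₂/S₁ = (C_{A,2}/C_{A,1})^2.
= (1.06/6.50)^2 = (0.1631)^2 = 0.0266.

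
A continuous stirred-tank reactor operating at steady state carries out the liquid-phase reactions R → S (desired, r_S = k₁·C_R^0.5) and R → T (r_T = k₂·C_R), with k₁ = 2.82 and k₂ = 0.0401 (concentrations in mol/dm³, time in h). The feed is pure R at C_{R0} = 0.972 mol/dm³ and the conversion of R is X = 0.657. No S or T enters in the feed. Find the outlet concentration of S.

0.633 mol/dm³

Exit C_R = C_{R0}(1−X) = 0.972×0.343 = 0.3334 mol/dm³.
In a CSTR the entire volume is at exit conditions, so r_S = 2.82×0.3334^0.5 = 1.628 and r_T = 0.0401×0.3334 = 0.01337.
Fraction of consumed R going to S: r_S/(r_S+r_T) = 0.9919.
C_S = 0.9919·C_{R0}·X = 0.9919×0.972×0.657 = 0.633 mol/dm³.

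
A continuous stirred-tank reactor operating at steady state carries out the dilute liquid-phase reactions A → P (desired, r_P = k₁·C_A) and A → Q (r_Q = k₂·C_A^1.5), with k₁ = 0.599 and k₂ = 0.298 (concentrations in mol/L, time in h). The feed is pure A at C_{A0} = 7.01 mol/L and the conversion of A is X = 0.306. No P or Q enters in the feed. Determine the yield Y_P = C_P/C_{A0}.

0.146

Exit C_A = C_{A0}(1−X) = 7.01×0.694 = 4.865 mol/L.
A CSTR operates uniformly at the exit composition, giving r_P = 2.914 and r_Q = 3.198 (each k·C_A^n at C_A = 4.865).
Fraction of consumed A going to P: r_P/(r_P+r_Q) = 0.4768.
C_P = 0.4768·C_{A0}·X = 0.4768×7.01×0.306 = 1.02 mol/L; Y_P = C_P/C_{A0} = 0.146.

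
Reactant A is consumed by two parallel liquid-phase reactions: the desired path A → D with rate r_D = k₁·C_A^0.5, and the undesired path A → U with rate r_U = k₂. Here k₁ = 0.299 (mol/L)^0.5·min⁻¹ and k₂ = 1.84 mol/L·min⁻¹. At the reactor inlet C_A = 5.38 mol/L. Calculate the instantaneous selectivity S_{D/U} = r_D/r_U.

0.377

S_{D/U} = r_D/r_U = (k₁·C_A^0.5)/(k₂) = (k₁/k₂)·C_A^0.5.
= (0.299×5.380^0.5) / (1.84) = 0.6935/1.840 = 0.377.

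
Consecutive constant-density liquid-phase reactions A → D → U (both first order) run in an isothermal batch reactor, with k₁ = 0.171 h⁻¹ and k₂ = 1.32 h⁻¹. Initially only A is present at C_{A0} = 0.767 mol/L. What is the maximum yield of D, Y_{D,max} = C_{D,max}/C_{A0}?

At the optimum, C_{D,max}/C_{A0} = (k₁/k₂)^[k₂/(k₂−k₁)].
= (0.171/1.32)^(1.32/(1.32−0.171)) = (0.1295)^(1.149) = 0.09557.

0.0956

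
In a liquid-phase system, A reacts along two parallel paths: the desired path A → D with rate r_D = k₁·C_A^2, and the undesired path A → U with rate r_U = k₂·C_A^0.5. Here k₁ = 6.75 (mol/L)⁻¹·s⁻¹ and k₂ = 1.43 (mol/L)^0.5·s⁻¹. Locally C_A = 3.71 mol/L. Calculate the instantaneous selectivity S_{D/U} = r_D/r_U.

33.7

S_{D/U} = r_D/r_U = (k₁·C_A^2)/(k₂·C_A^0.5) = (k₁/k₂)·C_A^1.5.
= (6.75×3.710^2) / (1.43×3.710^0.5) = 92.91/2.754 = 33.7.
Since the desired path is higher order in A, keeping C_A high (PFR or concentrated feed) favours D.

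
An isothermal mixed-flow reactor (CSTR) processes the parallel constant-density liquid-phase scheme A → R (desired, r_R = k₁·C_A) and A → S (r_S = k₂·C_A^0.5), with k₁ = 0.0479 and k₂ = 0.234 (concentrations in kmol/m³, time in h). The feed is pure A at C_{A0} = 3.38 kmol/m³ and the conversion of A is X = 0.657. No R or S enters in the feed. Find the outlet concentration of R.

0.401 kmol/m³

Exit C_A = C_{A0}(1−X) = 3.38×0.343 = 1.159 kmol/m³.
A CSTR operates uniformly at the exit composition, giving r_R = 0.05553 and r_S = 0.2520 (each k·C_A^n at C_A = 1.159).
Fraction of consumed A going to R: r_R/(r_R+r_S) = 0.1806.
C_R = 0.1806·C_{A0}·X = 0.1806×3.38×0.657 = 0.401 kmol/m³.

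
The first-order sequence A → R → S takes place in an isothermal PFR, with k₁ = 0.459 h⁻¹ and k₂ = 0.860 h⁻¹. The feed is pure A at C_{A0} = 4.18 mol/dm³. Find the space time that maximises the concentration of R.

Setting dC_R/dτ = 0 gives τ_opt = ln(k₂/k₁)/(k₂−k₁).
= ln(0.860/0.459)/(0.860−0.459) = ln(1.874)/0.4010 = 0.6279/0.4010 = 1.57 h.

1.57 h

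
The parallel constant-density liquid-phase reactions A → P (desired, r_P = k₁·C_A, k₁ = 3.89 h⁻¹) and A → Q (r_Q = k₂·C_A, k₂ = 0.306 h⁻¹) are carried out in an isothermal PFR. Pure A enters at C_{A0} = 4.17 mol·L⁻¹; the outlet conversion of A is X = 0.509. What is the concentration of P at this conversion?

C_A = C_{A0}(1−X) = 2.047 mol·L⁻¹.
Both paths are first order in A, so the instantaneous fraction to P is constant: dC_P/d(−C_A) = k₁/(k₁+k₂) = 0.9271.
C_P = 0.9271·(C_{A0}−C_A) = 0.9271×2.123 = 1.97 mol·L⁻¹.

1.97 mol·L⁻¹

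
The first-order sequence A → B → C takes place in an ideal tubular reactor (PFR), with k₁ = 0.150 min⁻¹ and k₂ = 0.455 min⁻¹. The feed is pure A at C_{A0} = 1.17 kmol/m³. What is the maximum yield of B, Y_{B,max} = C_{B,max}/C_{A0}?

At the optimum, C_{B,max}/C_{A0} = (k₁/k₂)^[k₂/(k₂−k₁)].
= (0.150/0.455)^(0.455/(0.455−0.150)) = (0.3297)^(1.492) = 0.1910.

0.191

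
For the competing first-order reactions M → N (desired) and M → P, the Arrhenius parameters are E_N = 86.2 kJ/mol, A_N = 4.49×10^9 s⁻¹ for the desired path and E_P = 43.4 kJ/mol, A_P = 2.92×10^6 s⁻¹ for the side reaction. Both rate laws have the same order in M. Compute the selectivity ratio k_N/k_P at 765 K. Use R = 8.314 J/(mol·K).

k_N/k_P = (A_N/A_P)·exp[−(E_N−E_P)/(RT)] = (A_N/A_P)·exp[(E_P−E_N)/(RT)].
(E_P−E_N)/(RT) = (43.4−86.2)×10³/(8.314×765) = -42800/6360 = -6.729.
k_N/k_P = (4.49×10^9/2.92×10^6)·exp(-6.729) = 1538 × 0.001195 = 1.84.
Since E_N > E_P, raising the temperature improves selectivity toward N.

1.84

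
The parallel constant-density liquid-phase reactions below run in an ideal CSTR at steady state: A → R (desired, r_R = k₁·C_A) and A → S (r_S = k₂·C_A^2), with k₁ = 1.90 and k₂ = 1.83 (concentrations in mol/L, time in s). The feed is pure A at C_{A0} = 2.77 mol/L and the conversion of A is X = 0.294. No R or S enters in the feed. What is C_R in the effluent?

0.282 mol/L

Exit C_A = C_{A0}(1−X) = 2.77×0.706 = 1.956 mol/L.
A CSTR operates uniformly at the exit composition, giving r_R = 3.716 and r_S = 6.999 (each k·C_A^n at C_A = 1.956).
Fraction of consumed A going to R: r_R/(r_R+r_S) = 0.3468.
C_R = 0.3468·C_{A0}·X = 0.3468×2.77×0.294 = 0.282 mol/L.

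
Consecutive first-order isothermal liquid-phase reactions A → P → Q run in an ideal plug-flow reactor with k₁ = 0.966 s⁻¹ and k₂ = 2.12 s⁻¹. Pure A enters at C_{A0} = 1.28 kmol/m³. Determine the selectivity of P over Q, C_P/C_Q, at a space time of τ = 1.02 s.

For first-order series with pure A initially, C_P(τ) = k₁C_{A0}/(k₂−k₁)·(e^(−k₁τ) − e^(−k₂τ)).
e^(−k₁τ) = e^(−0.966×1.02) = e^(−0.9853) = 0.3733; e^(−k₂τ) = e^(−2.162) = 0.1150.
C_P = 0.966×1.28/(2.12−0.966) × (0.3733−0.1150) = 1.071×0.2583 = 0.2767 kmol/m³.
C_A = C_{A0}e^(−k₁τ) = 0.4778 kmol/m³, so C_Q = C_{A0}−C_A−C_P = 0.5254 kmol/m³; C_P/C_Q = 0.527.

0.527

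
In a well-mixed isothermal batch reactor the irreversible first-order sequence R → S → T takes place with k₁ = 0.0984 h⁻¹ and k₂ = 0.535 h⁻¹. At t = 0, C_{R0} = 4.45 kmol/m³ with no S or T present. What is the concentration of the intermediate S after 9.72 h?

0.380 kmol/m³

The intermediate concentration in a first-order A→B→C sequence is C_S = k₁C_{R0}(e^(−k₁t) − e^(−k₂t))/(k₂−k₁).
e^(−k₁t) = e^(−0.0984×9.72) = e^(−0.9564) = 0.3843; e^(−k₂t) = e^(−5.200) = 0.005515.
C_S = 0.0984×4.45/(0.535−0.0984) × (0.3843−0.005515) = 1.003×0.3787 = 0.3799 kmol/m³.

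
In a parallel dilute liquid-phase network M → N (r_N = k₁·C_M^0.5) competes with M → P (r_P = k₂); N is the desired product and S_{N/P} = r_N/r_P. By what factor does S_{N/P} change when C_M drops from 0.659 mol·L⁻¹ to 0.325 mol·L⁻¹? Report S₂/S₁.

0.702

S_{N/P} = (k₁/k₂)·C_M^0.5, so S₂/S₁ = (C_{M,2}/C_{M,1})^0.5.
= (0.325/0.659)^0.5 = (0.4932)^0.5 = 0.702.
Selectivity toward N falls as C_M falls — high-concentration operation is favoured.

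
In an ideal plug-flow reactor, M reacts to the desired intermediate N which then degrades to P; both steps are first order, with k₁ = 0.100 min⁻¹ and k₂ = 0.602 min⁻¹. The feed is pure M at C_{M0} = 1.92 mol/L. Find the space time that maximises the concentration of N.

The intermediate peaks when r₁ = r₂, i.e. k₁e^(−k₁τ) = k₂e^(−k₂τ), giving τ_opt = ln(k₂/k₁)/(k₂−k₁).
= ln(0.602/0.100)/(0.602−0.100) = ln(6.020)/0.5020 = 1.795/0.5020 = 3.58 min.

3.58 min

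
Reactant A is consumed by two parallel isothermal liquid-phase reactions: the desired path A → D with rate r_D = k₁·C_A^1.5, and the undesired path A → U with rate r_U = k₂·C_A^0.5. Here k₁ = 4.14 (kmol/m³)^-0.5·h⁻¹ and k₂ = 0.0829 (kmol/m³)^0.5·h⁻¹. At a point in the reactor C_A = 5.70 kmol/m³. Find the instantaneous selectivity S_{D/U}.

285

S_{D/U} = r_D/r_U = (k₁·C_A^1.5)/(k₂·C_A^0.5) = (k₁/k₂)·C_A.
= (4.14×5.700^1.5) / (0.0829×5.700^0.5) = 56.34/0.1979 = 285.
Since the desired path is higher order in A, keeping C_A high (PFR or concentrated feed) favours D.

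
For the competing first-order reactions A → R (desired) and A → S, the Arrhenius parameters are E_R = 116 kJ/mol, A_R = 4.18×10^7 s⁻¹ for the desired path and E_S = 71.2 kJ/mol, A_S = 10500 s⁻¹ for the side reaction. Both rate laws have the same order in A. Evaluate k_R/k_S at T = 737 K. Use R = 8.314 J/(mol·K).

With equal orders, S_{R/S} = k_R/k_S = (A_R/A_S)·exp[(E_S−E_R)/(RT)].
(E_S−E_R)/(RT) = (71.2−116)×10³/(8.314×737) = -44800/6127 = -7.311.
k_R/k_S = (4.18×10^7/10500)·exp(-7.311) = 3981 × 6.679×10^-4 = 2.66.
Since E_R > E_S, raising the temperature improves selectivity toward R.

2.66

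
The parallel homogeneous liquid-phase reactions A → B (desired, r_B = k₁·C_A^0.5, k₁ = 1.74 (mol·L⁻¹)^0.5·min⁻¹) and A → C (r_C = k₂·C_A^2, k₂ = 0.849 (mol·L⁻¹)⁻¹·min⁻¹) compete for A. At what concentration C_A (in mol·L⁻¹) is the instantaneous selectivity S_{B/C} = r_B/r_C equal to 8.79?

0.379 mol·L⁻¹

S_{B/C} = (k₁/k₂)·C_A^-1.5 ⇒ C_A = (S·k₂/k₁)^(1/(-1.5)).
= (8.79×0.849/1.74)^(-0.6667) = (4.289)^(-0.6667) = 0.379 mol·L⁻¹.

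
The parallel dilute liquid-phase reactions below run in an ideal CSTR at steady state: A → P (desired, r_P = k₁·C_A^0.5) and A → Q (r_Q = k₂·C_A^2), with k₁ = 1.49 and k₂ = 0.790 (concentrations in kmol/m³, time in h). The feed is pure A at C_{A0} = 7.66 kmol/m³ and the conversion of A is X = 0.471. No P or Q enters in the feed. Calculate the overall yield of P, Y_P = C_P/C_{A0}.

Exit C_A = C_{A0}(1−X) = 7.66×0.529 = 4.052 kmol/m³.
In a CSTR the entire volume is at exit conditions, so r_P = 1.49×4.052^0.5 = 2.999 and r_Q = 0.790×4.052^2 = 12.97.
Fraction of consumed A going to P: r_P/(r_P+r_Q) = 0.1878.
C_P = 0.1878·C_{A0}·X = 0.1878×7.66×0.471 = 0.678 kmol/m³; Y_P = C_P/C_{A0} = 0.0885.

0.0885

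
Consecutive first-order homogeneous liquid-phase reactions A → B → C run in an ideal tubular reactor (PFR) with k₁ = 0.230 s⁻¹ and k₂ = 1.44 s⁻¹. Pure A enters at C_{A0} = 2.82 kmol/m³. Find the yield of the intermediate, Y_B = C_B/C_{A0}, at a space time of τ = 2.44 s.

0.103

For first-order series with pure A initially, C_B(τ) = k₁C_{A0}/(k₂−k₁)·(e^(−k₁τ) − e^(−k₂τ)).
e^(−k₁τ) = e^(−0.230×2.44) = e^(−0.5612) = 0.5705; e^(−k₂τ) = e^(−3.514) = 0.02979.
C_B = 0.230×2.82/(1.44−0.230) × (0.5705−0.02979) = 0.5360×0.5407 = 0.2899 kmol/m³.
Y_B = C_B/C_{A0} = 0.2899/2.82 = 0.103.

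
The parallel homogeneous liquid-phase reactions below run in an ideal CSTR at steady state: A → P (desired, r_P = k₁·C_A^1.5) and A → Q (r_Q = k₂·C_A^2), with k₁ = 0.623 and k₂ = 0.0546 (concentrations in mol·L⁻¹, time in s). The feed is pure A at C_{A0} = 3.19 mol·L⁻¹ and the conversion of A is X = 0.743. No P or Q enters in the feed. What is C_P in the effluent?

Exit C_A = C_{A0}(1−X) = 3.19×0.257 = 0.8198 mol·L⁻¹.
Rates in a CSTR are evaluated at the outlet concentration: r_P = 0.623×0.8198^1.5 = 0.4625, r_Q = 0.0546×0.8198^2 = 0.03670.
Fraction of consumed A going to P: r_P/(r_P+r_Q) = 0.9265.
C_P = 0.9265·C_{A0}·X = 0.9265×3.19×0.743 = 2.20 mol·L⁻¹.

2.20 mol·L⁻¹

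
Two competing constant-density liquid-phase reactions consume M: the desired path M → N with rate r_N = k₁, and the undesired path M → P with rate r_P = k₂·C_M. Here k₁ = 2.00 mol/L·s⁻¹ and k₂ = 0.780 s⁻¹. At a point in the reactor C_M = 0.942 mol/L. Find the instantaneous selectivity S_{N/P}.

2.72

S_{N/P} = r_N/r_P = (k₁)/(k₂·C_M) = (k₁/k₂)·C_M⁻¹.
= (2.00) / (0.780×0.9420) = 2.000/0.7348 = 2.72.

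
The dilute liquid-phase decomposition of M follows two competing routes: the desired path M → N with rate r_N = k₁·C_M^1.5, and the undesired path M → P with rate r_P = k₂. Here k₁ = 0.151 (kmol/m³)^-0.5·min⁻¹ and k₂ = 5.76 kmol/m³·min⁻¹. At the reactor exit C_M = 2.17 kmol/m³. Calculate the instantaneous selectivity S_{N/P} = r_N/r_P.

0.0838

S_{N/P} = r_N/r_P = (k₁·C_M^1.5)/(k₂) = (k₁/k₂)·C_M^1.5.
= (0.151×2.170^1.5) / (5.76) = 0.4827/5.760 = 0.0838.
Since the desired path is higher order in M, keeping C_M high (PFR or concentrated feed) favours N.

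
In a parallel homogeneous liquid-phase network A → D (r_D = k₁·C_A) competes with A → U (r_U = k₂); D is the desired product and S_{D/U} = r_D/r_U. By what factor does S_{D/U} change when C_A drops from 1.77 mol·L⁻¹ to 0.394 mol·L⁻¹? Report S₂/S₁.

S_{D/U} = (k₁/k₂)·C_A, so S₂/S₁ = (C_{A,2}/C_{A,1}).
= 0.394/1.77 = 0.223.
Selectivity toward D falls as C_A falls — high-concentration operation is favoured.

0.223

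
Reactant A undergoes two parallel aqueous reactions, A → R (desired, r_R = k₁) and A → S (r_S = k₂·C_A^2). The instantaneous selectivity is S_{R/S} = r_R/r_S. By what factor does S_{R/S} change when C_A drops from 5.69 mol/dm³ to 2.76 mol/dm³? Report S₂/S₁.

4.25

S_{R/S} = (k₁/k₂)·C_A^-2, so S₂/S₁ = (C_{A,2}/C_{A,1})^-2.
= (2.76/5.69)^(-2) = (0.4851)^(-2) = 4.25.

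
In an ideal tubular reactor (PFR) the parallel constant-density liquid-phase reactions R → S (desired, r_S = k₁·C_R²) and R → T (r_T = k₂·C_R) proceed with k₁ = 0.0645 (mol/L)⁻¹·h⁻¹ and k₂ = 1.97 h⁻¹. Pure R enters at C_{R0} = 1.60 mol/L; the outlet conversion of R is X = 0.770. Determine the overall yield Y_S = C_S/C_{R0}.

C_R = C_{R0}(1−X) = 0.3680 mol/L.
Along a PFR/batch, dC_T/dC_R = −r_T/(r_S+r_T) = −k₂/(k₂+k₁·C_R).
Integrating from C_{R0} to C_R: C_T = (1.97/0.0645)·ln[(1.97+0.0645·1.60)/(1.97+0.0645·0.368)] = 30.54·ln(2.073/1.994) = 1.194 mol/L.
Then C_S = (C_{R0}−C_R) − C_T = 1.232 − 1.194 = 0.03830 mol/L.
Y_S = C_S/C_{R0} = 0.03830/1.60 = 0.0239.

0.0239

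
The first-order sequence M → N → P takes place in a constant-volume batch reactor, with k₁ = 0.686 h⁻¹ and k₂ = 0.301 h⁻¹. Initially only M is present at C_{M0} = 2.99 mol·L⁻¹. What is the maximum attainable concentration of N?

At the optimum, C_{N,max}/C_{M0} = (k₁/k₂)^[k₂/(k₂−k₁)].
= (0.686/0.301)^(0.301/(0.301−0.686)) = (2.279)^(-0.7818) = 0.5252.
C_{N,max} = 0.5252×2.99 = 1.57 mol·L⁻¹.

1.57 mol·L⁻¹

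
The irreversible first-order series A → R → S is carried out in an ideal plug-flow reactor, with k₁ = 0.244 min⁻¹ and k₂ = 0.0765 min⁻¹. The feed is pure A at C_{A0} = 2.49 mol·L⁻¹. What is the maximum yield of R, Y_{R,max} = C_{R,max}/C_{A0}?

At the optimum, C_{R,max}/C_{A0} = (k₁/k₂)^[k₂/(k₂−k₁)].
= (0.244/0.0765)^(0.0765/(0.0765−0.244)) = (3.190)^(-0.4567) = 0.5888.

0.589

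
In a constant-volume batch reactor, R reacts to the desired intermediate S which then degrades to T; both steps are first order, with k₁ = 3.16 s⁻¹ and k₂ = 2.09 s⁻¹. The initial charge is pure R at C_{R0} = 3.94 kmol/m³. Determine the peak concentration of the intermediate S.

At the optimum, C_{S,max}/C_{R0} = (k₁/k₂)^[k₂/(k₂−k₁)].
= (3.16/2.09)^(2.09/(2.09−3.16)) = (1.512)^(-1.953) = 0.4460.
C_{S,max} = 0.4460×3.94 = 1.76 kmol/m³.

1.76 kmol/m³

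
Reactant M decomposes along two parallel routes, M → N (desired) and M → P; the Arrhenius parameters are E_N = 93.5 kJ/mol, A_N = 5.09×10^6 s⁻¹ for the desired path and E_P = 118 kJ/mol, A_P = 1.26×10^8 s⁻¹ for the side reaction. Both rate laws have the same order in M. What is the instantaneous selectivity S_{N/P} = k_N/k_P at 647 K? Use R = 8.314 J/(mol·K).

3.84

With equal orders, S_{N/P} = k_N/k_P = (A_N/A_P)·exp[(E_P−E_N)/(RT)].
(E_P−E_N)/(RT) = (118−93.5)×10³/(8.314×647) = 24500/5379 = 4.555.
k_N/k_P = (5.09×10^6/1.26×10^8)·exp(4.555) = 0.04040 × 95.07 = 3.84.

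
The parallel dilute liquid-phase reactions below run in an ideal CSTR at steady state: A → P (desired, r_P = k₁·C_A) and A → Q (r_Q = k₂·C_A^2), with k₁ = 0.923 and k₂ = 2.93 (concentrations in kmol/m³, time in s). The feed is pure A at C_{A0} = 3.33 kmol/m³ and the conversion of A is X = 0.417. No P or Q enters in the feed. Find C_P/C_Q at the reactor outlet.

0.162

Exit C_A = C_{A0}(1−X) = 3.33×0.583 = 1.941 kmol/m³.
In a CSTR the entire volume is at exit conditions, so r_P = 0.923×1.941 = 1.792 and r_Q = 2.93×1.941^2 = 11.04.
Overall selectivity = C_P/C_Q = r_Pτ/(r_Qτ) = r_P/r_Q = 0.162.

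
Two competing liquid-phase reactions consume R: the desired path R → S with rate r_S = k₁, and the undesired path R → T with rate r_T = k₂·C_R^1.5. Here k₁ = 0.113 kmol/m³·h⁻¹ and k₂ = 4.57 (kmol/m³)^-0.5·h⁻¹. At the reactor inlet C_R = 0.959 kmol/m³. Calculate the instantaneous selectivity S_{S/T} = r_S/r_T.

S_{S/T} = r_S/r_T = (k₁)/(k₂·C_R^1.5) = (k₁/k₂)·C_R^-1.5.
= (0.113) / (4.57×0.9590^1.5) = 0.1130/4.292 = 0.0263.
The undesired path is higher order in R, so low C_R (CSTR or dilute feed) favours S.

0.0263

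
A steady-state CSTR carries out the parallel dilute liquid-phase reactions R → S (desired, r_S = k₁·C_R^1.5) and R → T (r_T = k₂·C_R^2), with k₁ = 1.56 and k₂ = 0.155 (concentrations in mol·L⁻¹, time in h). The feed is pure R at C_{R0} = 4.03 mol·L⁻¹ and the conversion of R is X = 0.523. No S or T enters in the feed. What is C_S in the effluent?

Exit C_R = C_{R0}(1−X) = 4.03×0.477 = 1.922 mol·L⁻¹.
Rates in a CSTR are evaluated at the outlet concentration: r_S = 1.56×1.922^1.5 = 4.158, r_T = 0.155×1.922^2 = 0.5728.
Fraction of consumed R going to S: r_S/(r_S+r_T) = 0.8789.
C_S = 0.8789·C_{R0}·X = 0.8789×4.03×0.523 = 1.85 mol·L⁻¹.

1.85 mol·L⁻¹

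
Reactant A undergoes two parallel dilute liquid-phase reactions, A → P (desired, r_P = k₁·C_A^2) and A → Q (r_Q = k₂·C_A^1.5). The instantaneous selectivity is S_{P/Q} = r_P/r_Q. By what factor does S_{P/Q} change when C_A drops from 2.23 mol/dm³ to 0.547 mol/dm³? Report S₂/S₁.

S_{P/Q} = (k₁/k₂)·C_A^0.5, so S₂/S₁ = (C_{A,2}/C_{A,1})^0.5.
= (0.547/2.23)^0.5 = (0.2453)^0.5 = 0.495.
Selectivity toward P falls as C_A falls — high-concentration operation is favoured.

0.495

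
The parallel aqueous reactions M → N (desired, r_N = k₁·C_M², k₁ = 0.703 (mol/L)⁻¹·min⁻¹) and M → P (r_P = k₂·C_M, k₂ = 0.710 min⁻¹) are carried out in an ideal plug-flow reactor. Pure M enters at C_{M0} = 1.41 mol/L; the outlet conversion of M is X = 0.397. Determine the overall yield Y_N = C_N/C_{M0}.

0.209

C_M = C_{M0}(1−X) = 0.8502 mol/L.
Along a PFR/batch, dC_P/dC_M = −r_P/(r_N+r_P) = −k₂/(k₂+k₁·C_M).
Integrating from C_{M0} to C_M: C_P = (0.710/0.703)·ln[(0.710+0.703·1.41)/(0.710+0.703·0.850)] = 1.010·ln(1.701/1.308) = 0.2657 mol/L.
Then C_N = (C_{M0}−C_M) − C_P = 0.5598 − 0.2657 = 0.2941 mol/L.
Y_N = C_N/C_{M0} = 0.2941/1.41 = 0.209.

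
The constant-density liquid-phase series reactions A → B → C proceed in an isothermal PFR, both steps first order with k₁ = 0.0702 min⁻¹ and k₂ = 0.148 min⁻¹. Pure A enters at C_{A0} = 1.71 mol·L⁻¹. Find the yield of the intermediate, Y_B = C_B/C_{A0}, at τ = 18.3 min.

0.190

Solving the coupled first-order balances gives C_B(τ) = [k₁/(k₂−k₁)]·C_{A0}·(e^(−k₁τ) − e^(−k₂τ)).
e^(−k₁τ) = e^(−0.0702×18.3) = e^(−1.285) = 0.2767; e^(−k₂τ) = e^(−2.708) = 0.06664.
C_B = 0.0702×1.71/(0.148−0.0702) × (0.2767−0.06664) = 1.543×0.2101 = 0.3242 mol·L⁻¹.
Y_B = C_B/C_{A0} = 0.3242/1.71 = 0.190.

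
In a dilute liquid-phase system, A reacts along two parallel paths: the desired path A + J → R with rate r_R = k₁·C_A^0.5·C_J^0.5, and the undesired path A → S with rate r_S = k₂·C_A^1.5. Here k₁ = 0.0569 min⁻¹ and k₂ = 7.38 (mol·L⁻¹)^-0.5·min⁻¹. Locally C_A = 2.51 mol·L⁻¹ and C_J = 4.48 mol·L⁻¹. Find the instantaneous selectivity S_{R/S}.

0.00650

S_{R/S} = r_R/r_S = (k₁·C_A^0.5·C_J^0.5)/(k₂·C_A^1.5) = (k₁/k₂)·C_A⁻¹·C_J^0.5.
= (0.0569×2.510^0.5×4.480^0.5) / (7.38×2.510^1.5) = 0.1908/29.35 = 0.00650.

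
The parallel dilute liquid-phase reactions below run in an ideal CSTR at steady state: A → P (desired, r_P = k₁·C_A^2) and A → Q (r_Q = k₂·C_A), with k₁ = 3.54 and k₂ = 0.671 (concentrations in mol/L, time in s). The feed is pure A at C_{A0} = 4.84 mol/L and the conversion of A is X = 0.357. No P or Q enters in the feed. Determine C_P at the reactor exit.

Exit C_A = C_{A0}(1−X) = 4.84×0.643 = 3.112 mol/L.
A CSTR operates uniformly at the exit composition, giving r_P = 34.29 and r_Q = 2.088 (each k·C_A^n at C_A = 3.112).
Fraction of consumed A going to P: r_P/(r_P+r_Q) = 0.9426.
C_P = 0.9426·C_{A0}·X = 0.9426×4.84×0.357 = 1.63 mol/L.

1.63 mol/L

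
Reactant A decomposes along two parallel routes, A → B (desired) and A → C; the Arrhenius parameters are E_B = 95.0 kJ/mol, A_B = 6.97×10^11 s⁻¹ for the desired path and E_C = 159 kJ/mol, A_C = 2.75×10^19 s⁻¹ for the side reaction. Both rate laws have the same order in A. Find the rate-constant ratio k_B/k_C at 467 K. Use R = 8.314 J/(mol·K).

k_B/k_C = (A_B/A_C)·exp[−(E_B−E_C)/(RT)] = (A_B/A_C)·exp[(E_C−E_B)/(RT)].
(E_C−E_B)/(RT) = (159−95.0)×10³/(8.314×467) = 64000/3883 = 16.48.
k_B/k_C = (6.97×10^11/2.75×10^19)·exp(16.48) = 2.535×10^-8 × 1.441×10^7 = 0.365.

0.365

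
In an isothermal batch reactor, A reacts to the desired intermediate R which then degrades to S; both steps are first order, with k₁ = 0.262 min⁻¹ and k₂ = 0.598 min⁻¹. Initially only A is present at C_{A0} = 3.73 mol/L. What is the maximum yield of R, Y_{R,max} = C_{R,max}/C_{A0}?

0.230

At the optimum, C_{R,max}/C_{A0} = (k₁/k₂)^[k₂/(k₂−k₁)].
= (0.262/0.598)^(0.598/(0.598−0.262)) = (0.4381)^(1.780) = 0.2302.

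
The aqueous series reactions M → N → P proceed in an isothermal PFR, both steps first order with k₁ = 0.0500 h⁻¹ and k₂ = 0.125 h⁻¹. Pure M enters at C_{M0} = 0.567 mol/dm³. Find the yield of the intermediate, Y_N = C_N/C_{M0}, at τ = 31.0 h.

0.128

For first-order series with pure M initially, C_N(τ) = k₁C_{M0}/(k₂−k₁)·(e^(−k₁τ) − e^(−k₂τ)).
e^(−k₁τ) = e^(−0.0500×31.0) = e^(−1.550) = 0.2122; e^(−k₂τ) = e^(−3.875) = 0.02075.
C_N = 0.0500×0.567/(0.125−0.0500) × (0.2122−0.02075) = 0.3780×0.1915 = 0.07238 mol/dm³.
Y_N = C_N/C_{M0} = 0.07238/0.567 = 0.128.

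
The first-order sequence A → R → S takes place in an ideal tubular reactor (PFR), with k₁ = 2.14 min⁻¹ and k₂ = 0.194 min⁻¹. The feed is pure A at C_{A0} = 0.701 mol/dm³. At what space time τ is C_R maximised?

For first-order series the maximum of C_R occurs at τ_opt = ln(k₂/k₁)/(k₂−k₁).
= ln(0.194/2.14)/(0.194−2.14) = ln(0.09065)/-1.946 = -2.401/-1.946 = 1.23 min.

1.23 min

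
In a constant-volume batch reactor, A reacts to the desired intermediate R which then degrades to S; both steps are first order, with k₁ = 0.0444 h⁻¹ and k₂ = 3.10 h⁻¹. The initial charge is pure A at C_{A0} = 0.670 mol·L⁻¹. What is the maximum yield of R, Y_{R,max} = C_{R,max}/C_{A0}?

0.0135

Evaluating C_R at t_opt = ln(k₂/k₁)/(k₂−k₁) gives C_{R,max}/C_{A0} = (k₁/k₂)^[k₂/(k₂−k₁)].
= (0.0444/3.10)^(3.10/(3.10−0.0444)) = (0.01432)^(1.015) = 0.01347.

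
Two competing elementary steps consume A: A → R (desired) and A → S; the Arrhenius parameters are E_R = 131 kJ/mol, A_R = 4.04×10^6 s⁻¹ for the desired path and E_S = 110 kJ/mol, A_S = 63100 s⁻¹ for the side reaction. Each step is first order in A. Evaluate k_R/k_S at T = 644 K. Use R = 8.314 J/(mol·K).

1.27

k_R/k_S = (A_R/A_S)·exp[−(E_R−E_S)/(RT)] = (A_R/A_S)·exp[(E_S−E_R)/(RT)].
(E_S−E_R)/(RT) = (110−131)×10³/(8.314×644) = -21000/5354 = -3.922.
k_R/k_S = (4.04×10^6/63100)·exp(-3.922) = 64.03 × 0.01980 = 1.27.
Since E_R > E_S, raising the temperature improves selectivity toward R.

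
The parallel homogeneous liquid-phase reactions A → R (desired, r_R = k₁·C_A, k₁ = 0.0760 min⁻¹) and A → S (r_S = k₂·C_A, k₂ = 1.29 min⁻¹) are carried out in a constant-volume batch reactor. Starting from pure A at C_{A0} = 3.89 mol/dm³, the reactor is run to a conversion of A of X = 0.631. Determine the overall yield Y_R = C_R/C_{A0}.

0.0351

C_A = C_{A0}(1−X) = 1.435 mol/dm³.
Both paths are first order in A, so the instantaneous fraction to R is constant: dC_R/d(−C_A) = k₁/(k₁+k₂) = 0.05564.
C_R = 0.05564·(C_{A0}−C_A) = 0.05564×2.455 = 0.137 mol/dm³.
Y_R = C_R/C_{A0} = 0.1366/3.89 = 0.0351.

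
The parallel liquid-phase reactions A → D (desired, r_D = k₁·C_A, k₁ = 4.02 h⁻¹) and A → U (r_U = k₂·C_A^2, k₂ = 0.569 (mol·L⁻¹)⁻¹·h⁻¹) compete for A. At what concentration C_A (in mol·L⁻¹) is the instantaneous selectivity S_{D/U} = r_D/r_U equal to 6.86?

1.03 mol·L⁻¹

S_{D/U} = (k₁/k₂)·C_A⁻¹ ⇒ C_A = (S·k₂/k₁)^(-1).
= (6.86×0.569/4.02)^(-1) = (0.9710)^(-1) = 1.03 mol·L⁻¹.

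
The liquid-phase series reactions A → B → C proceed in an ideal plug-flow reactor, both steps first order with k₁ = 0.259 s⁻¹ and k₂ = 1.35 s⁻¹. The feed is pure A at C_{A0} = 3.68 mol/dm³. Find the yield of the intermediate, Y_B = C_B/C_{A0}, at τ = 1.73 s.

Solving the coupled first-order balances gives C_B(τ) = [k₁/(k₂−k₁)]·C_{A0}·(e^(−k₁τ) − e^(−k₂τ)).
e^(−k₁τ) = e^(−0.259×1.73) = e^(−0.4481) = 0.6389; e^(−k₂τ) = e^(−2.336) = 0.09676.
C_B = 0.259×3.68/(1.35−0.259) × (0.6389−0.09676) = 0.8736×0.5421 = 0.4736 mol/dm³.
Y_B = C_B/C_{A0} = 0.4736/3.68 = 0.129.

0.129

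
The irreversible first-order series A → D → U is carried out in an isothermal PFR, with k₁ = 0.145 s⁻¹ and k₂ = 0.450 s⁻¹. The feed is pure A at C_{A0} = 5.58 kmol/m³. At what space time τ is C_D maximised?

3.71 s

The intermediate peaks when r₁ = r₂, i.e. k₁e^(−k₁τ) = k₂e^(−k₂τ), giving τ_opt = ln(k₂/k₁)/(k₂−k₁).
= ln(0.450/0.145)/(0.450−0.145) = ln(3.103)/0.3050 = 1.133/0.3050 = 3.71 s.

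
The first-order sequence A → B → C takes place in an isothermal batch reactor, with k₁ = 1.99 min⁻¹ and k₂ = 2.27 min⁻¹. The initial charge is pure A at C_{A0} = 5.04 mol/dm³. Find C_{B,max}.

At the optimum, C_{B,max}/C_{A0} = (k₁/k₂)^[k₂/(k₂−k₁)].
= (1.99/2.27)^(2.27/(2.27−1.99)) = (0.8767)^(8.107) = 0.3439.
C_{B,max} = 0.3439×5.04 = 1.73 mol/dm³.

1.73 mol/dm³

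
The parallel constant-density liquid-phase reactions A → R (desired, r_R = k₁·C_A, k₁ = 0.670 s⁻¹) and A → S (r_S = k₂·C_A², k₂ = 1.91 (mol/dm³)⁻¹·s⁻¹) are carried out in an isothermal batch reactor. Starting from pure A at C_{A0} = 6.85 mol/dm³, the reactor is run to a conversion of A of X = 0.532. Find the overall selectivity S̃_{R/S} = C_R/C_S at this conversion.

C_A = C_{A0}(1−X) = 3.206 mol/dm³.
Along a PFR/batch, dC_R/dC_A = −r_R/(r_R+r_S) = −k₁/(k₁+k₂·C_A).
Integrating from C_{A0} to C_A: C_R = (0.670/1.91)·ln[(0.670+1.91·6.85)/(0.670+1.91·3.21)] = 0.3508·ln(13.75/6.793) = 0.2474 mol/dm³.
C_S = (C_{A0}−C_A)−C_R = 3.397 mol/dm³; S̃_{R/S} = 0.2474/3.397 = 0.0728.

0.0728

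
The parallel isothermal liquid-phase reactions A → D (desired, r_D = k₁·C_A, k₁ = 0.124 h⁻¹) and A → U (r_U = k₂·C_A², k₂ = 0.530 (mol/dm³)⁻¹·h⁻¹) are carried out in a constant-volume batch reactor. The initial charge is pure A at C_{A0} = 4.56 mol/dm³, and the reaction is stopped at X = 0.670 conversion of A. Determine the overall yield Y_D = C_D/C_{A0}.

0.0520

C_A = C_{A0}(1−X) = 1.505 mol/dm³.
Along a PFR/batch, dC_D/dC_A = −r_D/(r_D+r_U) = −k₁/(k₁+k₂·C_A).
Integrating from C_{A0} to C_A: C_D = (0.124/0.530)·ln[(0.124+0.530·4.56)/(0.124+0.530·1.50)] = 0.2340·ln(2.541/0.9215) = 0.2373 mol/dm³.
Y_D = C_D/C_{A0} = 0.2373/4.56 = 0.0520.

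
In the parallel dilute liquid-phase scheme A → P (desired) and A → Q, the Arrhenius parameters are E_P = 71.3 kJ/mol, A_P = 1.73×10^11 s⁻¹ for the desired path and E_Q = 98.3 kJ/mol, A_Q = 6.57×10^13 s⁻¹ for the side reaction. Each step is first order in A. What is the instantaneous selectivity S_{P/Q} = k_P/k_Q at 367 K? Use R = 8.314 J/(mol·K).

With equal orders, S_{P/Q} = k_P/k_Q = (A_P/A_Q)·exp[(E_Q−E_P)/(RT)].
(E_Q−E_P)/(RT) = (98.3−71.3)×10³/(8.314×367) = 27000/3051 = 8.849.
k_P/k_Q = (1.73×10^11/6.57×10^13)·exp(8.849) = 0.002633 × 6966 = 18.3.

18.3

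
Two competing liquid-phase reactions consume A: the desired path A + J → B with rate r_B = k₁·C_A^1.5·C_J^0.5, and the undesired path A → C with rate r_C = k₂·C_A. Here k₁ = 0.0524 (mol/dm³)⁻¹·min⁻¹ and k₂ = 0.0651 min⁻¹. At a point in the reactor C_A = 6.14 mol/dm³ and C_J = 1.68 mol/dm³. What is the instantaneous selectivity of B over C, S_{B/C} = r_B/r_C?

S_{B/C} = r_B/r_C = (k₁·C_A^1.5·C_J^0.5)/(k₂·C_A) = (k₁/k₂)·C_A^0.5·C_J^0.5.
= (0.0524×6.140^1.5×1.680^0.5) / (0.0651×6.140) = 1.033/0.3997 = 2.59.
Since the desired path is higher order in A, keeping C_A high (PFR or concentrated feed) favours B.

2.59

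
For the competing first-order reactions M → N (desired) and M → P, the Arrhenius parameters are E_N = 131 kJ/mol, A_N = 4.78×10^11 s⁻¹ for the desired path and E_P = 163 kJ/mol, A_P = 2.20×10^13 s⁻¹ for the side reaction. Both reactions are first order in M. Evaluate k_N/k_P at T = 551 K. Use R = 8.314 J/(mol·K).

With equal orders, S_{N/P} = k_N/k_P = (A_N/A_P)·exp[(E_P−E_N)/(RT)].
(E_P−E_N)/(RT) = (163−131)×10³/(8.314×551) = 32000/4581 = 6.985.
k_N/k_P = (4.78×10^11/2.20×10^13)·exp(6.985) = 0.02173 × 1081 = 23.5.

23.5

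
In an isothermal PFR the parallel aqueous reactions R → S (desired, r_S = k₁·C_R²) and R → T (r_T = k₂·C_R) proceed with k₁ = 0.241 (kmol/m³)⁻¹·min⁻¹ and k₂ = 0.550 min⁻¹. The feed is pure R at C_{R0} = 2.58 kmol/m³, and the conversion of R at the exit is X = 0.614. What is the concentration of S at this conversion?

C_R = C_{R0}(1−X) = 0.9959 kmol/m³.
Along a PFR/batch, dC_T/dC_R = −r_T/(r_S+r_T) = −k₂/(k₂+k₁·C_R).
Integrating from C_{R0} to C_R: C_T = (0.550/0.241)·ln[(0.550+0.241·2.58)/(0.550+0.241·0.996)] = 2.282·ln(1.172/0.7900) = 0.8997 kmol/m³.
Then C_S = (C_{R0}−C_R) − C_T = 1.584 − 0.8997 = 0.6844 kmol/m³.

0.684 kmol/m³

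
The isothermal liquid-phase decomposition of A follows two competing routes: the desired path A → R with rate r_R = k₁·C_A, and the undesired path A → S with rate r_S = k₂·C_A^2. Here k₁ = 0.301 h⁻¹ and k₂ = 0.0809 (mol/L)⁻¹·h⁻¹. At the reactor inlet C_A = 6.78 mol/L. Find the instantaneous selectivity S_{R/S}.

0.549

S_{R/S} = r_R/r_S = (k₁·C_A)/(k₂·C_A^2) = (k₁/k₂)·C_A⁻¹.
= (0.301×6.780) / (0.0809×6.780^2) = 2.041/3.719 = 0.549.
The undesired path is higher order in A, so low C_A (CSTR or dilute feed) favours R.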